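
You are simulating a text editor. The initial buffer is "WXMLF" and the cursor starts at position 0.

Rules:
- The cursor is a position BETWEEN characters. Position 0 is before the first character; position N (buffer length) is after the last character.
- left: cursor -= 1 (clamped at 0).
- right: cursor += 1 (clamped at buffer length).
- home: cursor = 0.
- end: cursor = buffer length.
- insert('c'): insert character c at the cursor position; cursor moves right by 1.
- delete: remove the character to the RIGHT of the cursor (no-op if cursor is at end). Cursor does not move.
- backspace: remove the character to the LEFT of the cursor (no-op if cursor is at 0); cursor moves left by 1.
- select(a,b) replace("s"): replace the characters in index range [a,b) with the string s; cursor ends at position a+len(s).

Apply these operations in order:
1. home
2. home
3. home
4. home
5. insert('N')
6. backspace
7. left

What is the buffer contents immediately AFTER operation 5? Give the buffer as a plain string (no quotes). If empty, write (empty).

Answer: NWXMLF

Derivation:
After op 1 (home): buf='WXMLF' cursor=0
After op 2 (home): buf='WXMLF' cursor=0
After op 3 (home): buf='WXMLF' cursor=0
After op 4 (home): buf='WXMLF' cursor=0
After op 5 (insert('N')): buf='NWXMLF' cursor=1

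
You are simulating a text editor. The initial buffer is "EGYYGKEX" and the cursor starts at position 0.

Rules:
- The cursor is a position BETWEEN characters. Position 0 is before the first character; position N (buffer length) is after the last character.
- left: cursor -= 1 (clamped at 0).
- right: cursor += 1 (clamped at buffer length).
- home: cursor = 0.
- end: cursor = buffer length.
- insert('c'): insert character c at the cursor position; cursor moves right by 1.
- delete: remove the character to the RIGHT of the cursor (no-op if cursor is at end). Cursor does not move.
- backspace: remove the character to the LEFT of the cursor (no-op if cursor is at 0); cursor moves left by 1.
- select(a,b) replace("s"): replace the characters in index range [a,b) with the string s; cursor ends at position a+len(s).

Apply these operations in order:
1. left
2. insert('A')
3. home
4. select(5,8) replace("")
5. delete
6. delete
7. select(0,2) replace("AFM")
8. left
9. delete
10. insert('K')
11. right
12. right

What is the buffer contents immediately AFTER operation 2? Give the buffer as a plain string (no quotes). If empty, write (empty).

Answer: AEGYYGKEX

Derivation:
After op 1 (left): buf='EGYYGKEX' cursor=0
After op 2 (insert('A')): buf='AEGYYGKEX' cursor=1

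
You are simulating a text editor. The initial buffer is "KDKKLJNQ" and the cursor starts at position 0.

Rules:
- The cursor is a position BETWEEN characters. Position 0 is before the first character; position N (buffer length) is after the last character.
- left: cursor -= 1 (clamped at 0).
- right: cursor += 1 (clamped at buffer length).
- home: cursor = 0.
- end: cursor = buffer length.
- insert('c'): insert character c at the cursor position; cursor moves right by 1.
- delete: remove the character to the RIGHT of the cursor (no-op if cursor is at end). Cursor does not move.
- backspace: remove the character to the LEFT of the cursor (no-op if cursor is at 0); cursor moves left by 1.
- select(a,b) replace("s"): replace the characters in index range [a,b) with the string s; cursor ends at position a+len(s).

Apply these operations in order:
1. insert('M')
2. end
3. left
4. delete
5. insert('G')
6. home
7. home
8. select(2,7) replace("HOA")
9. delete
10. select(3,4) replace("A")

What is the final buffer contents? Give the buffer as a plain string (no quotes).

After op 1 (insert('M')): buf='MKDKKLJNQ' cursor=1
After op 2 (end): buf='MKDKKLJNQ' cursor=9
After op 3 (left): buf='MKDKKLJNQ' cursor=8
After op 4 (delete): buf='MKDKKLJN' cursor=8
After op 5 (insert('G')): buf='MKDKKLJNG' cursor=9
After op 6 (home): buf='MKDKKLJNG' cursor=0
After op 7 (home): buf='MKDKKLJNG' cursor=0
After op 8 (select(2,7) replace("HOA")): buf='MKHOANG' cursor=5
After op 9 (delete): buf='MKHOAG' cursor=5
After op 10 (select(3,4) replace("A")): buf='MKHAAG' cursor=4

Answer: MKHAAG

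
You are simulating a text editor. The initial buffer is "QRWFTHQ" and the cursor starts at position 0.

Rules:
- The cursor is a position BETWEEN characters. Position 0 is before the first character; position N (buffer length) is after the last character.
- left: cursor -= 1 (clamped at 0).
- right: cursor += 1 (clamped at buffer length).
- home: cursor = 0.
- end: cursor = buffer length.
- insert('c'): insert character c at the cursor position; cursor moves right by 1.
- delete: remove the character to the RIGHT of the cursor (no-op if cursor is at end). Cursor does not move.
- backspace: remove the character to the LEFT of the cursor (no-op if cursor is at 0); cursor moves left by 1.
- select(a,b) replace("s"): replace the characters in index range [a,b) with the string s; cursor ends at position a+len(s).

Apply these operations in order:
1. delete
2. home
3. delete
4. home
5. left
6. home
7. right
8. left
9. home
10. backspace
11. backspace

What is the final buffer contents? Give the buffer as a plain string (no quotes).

After op 1 (delete): buf='RWFTHQ' cursor=0
After op 2 (home): buf='RWFTHQ' cursor=0
After op 3 (delete): buf='WFTHQ' cursor=0
After op 4 (home): buf='WFTHQ' cursor=0
After op 5 (left): buf='WFTHQ' cursor=0
After op 6 (home): buf='WFTHQ' cursor=0
After op 7 (right): buf='WFTHQ' cursor=1
After op 8 (left): buf='WFTHQ' cursor=0
After op 9 (home): buf='WFTHQ' cursor=0
After op 10 (backspace): buf='WFTHQ' cursor=0
After op 11 (backspace): buf='WFTHQ' cursor=0

Answer: WFTHQ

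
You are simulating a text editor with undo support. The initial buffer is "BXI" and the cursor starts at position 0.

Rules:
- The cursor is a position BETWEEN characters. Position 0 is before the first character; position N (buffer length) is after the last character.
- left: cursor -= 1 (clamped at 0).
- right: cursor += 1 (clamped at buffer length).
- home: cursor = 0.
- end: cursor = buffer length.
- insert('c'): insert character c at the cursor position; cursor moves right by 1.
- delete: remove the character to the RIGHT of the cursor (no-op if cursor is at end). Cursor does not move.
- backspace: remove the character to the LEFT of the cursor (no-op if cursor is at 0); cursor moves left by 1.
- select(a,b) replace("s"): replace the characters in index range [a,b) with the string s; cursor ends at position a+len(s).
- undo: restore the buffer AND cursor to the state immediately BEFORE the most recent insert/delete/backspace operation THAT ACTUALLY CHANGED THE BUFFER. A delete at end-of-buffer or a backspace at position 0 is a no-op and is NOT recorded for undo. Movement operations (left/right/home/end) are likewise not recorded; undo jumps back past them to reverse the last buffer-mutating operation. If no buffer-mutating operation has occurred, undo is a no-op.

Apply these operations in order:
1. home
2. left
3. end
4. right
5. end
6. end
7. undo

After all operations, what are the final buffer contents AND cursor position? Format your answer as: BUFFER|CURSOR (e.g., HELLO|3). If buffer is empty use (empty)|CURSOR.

Answer: BXI|3

Derivation:
After op 1 (home): buf='BXI' cursor=0
After op 2 (left): buf='BXI' cursor=0
After op 3 (end): buf='BXI' cursor=3
After op 4 (right): buf='BXI' cursor=3
After op 5 (end): buf='BXI' cursor=3
After op 6 (end): buf='BXI' cursor=3
After op 7 (undo): buf='BXI' cursor=3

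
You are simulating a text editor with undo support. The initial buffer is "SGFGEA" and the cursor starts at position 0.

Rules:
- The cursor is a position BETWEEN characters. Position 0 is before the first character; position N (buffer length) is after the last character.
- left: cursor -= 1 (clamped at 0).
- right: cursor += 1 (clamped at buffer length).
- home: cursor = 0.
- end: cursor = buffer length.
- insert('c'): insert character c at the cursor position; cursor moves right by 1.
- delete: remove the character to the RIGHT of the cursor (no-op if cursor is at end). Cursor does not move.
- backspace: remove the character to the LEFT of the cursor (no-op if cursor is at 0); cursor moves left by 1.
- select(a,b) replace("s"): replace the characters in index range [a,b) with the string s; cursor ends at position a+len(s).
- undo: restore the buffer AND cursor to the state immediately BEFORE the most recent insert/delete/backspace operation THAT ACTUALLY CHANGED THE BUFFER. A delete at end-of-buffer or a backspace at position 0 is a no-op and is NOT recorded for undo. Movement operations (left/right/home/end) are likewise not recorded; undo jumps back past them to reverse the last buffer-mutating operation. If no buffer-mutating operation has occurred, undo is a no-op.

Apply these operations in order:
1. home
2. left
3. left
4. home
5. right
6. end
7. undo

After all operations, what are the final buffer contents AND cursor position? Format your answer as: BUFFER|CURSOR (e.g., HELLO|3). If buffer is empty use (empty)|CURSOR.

Answer: SGFGEA|6

Derivation:
After op 1 (home): buf='SGFGEA' cursor=0
After op 2 (left): buf='SGFGEA' cursor=0
After op 3 (left): buf='SGFGEA' cursor=0
After op 4 (home): buf='SGFGEA' cursor=0
After op 5 (right): buf='SGFGEA' cursor=1
After op 6 (end): buf='SGFGEA' cursor=6
After op 7 (undo): buf='SGFGEA' cursor=6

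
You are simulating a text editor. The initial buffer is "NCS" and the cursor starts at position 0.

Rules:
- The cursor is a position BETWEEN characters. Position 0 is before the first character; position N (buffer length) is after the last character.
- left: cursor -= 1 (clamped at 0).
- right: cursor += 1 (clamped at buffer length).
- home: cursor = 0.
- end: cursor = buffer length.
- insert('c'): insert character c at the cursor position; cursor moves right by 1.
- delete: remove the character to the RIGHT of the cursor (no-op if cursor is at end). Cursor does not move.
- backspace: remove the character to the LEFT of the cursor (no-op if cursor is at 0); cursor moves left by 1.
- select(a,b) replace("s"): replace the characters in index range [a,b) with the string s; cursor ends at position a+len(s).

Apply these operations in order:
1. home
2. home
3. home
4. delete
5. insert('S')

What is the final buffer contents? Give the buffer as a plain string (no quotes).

Answer: SCS

Derivation:
After op 1 (home): buf='NCS' cursor=0
After op 2 (home): buf='NCS' cursor=0
After op 3 (home): buf='NCS' cursor=0
After op 4 (delete): buf='CS' cursor=0
After op 5 (insert('S')): buf='SCS' cursor=1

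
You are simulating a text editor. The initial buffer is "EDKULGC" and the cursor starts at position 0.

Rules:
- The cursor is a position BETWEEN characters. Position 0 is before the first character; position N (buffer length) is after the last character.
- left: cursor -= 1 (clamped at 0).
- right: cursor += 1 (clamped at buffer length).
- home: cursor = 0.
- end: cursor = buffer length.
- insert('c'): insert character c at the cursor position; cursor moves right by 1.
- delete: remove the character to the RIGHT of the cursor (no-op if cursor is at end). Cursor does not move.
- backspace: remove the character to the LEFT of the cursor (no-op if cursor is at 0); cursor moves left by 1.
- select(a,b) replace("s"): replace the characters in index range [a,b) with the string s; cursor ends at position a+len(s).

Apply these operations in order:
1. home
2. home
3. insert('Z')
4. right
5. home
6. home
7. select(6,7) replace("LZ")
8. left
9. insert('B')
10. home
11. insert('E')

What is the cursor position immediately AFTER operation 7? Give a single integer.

Answer: 8

Derivation:
After op 1 (home): buf='EDKULGC' cursor=0
After op 2 (home): buf='EDKULGC' cursor=0
After op 3 (insert('Z')): buf='ZEDKULGC' cursor=1
After op 4 (right): buf='ZEDKULGC' cursor=2
After op 5 (home): buf='ZEDKULGC' cursor=0
After op 6 (home): buf='ZEDKULGC' cursor=0
After op 7 (select(6,7) replace("LZ")): buf='ZEDKULLZC' cursor=8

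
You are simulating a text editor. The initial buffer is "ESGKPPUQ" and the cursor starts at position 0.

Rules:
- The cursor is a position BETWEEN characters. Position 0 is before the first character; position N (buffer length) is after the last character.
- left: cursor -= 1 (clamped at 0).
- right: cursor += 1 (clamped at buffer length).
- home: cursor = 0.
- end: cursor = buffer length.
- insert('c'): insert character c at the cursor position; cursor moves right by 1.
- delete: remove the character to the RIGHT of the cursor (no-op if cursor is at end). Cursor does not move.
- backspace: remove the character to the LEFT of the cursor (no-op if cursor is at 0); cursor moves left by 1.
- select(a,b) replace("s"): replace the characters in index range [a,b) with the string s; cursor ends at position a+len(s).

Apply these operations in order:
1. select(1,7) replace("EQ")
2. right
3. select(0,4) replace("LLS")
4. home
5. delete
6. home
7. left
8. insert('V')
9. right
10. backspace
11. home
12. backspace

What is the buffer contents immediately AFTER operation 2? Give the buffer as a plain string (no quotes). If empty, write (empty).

After op 1 (select(1,7) replace("EQ")): buf='EEQQ' cursor=3
After op 2 (right): buf='EEQQ' cursor=4

Answer: EEQQ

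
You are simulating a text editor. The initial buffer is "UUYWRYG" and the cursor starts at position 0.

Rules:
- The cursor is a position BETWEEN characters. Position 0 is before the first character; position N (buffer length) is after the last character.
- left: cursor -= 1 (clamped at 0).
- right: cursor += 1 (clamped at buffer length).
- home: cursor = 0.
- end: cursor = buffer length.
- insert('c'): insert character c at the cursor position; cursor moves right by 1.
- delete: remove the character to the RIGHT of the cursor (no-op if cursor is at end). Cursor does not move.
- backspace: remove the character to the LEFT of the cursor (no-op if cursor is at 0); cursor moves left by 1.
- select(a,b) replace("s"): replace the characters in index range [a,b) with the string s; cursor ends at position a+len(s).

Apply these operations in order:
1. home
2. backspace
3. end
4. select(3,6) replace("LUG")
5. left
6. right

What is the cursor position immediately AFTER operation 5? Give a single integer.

After op 1 (home): buf='UUYWRYG' cursor=0
After op 2 (backspace): buf='UUYWRYG' cursor=0
After op 3 (end): buf='UUYWRYG' cursor=7
After op 4 (select(3,6) replace("LUG")): buf='UUYLUGG' cursor=6
After op 5 (left): buf='UUYLUGG' cursor=5

Answer: 5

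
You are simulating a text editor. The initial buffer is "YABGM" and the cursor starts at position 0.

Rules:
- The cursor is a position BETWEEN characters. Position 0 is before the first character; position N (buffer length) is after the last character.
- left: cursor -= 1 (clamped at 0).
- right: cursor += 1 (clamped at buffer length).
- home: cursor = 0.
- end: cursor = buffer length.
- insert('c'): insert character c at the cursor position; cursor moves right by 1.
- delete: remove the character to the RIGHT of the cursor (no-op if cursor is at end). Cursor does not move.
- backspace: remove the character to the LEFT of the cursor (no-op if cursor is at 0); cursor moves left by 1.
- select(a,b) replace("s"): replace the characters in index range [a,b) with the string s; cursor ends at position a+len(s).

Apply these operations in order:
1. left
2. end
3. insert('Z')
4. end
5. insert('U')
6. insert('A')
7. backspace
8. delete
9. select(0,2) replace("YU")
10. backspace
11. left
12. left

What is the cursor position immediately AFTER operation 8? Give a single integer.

After op 1 (left): buf='YABGM' cursor=0
After op 2 (end): buf='YABGM' cursor=5
After op 3 (insert('Z')): buf='YABGMZ' cursor=6
After op 4 (end): buf='YABGMZ' cursor=6
After op 5 (insert('U')): buf='YABGMZU' cursor=7
After op 6 (insert('A')): buf='YABGMZUA' cursor=8
After op 7 (backspace): buf='YABGMZU' cursor=7
After op 8 (delete): buf='YABGMZU' cursor=7

Answer: 7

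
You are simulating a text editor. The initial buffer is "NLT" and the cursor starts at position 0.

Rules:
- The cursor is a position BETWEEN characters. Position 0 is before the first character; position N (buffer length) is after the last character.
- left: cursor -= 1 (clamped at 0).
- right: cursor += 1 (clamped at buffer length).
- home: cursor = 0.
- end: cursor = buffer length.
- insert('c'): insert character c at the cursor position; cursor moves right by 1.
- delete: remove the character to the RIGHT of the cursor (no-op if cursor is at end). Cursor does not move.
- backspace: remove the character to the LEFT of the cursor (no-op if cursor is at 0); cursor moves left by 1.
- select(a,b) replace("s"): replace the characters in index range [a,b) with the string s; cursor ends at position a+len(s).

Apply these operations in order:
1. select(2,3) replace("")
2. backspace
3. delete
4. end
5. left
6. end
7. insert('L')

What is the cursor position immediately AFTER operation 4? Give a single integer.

After op 1 (select(2,3) replace("")): buf='NL' cursor=2
After op 2 (backspace): buf='N' cursor=1
After op 3 (delete): buf='N' cursor=1
After op 4 (end): buf='N' cursor=1

Answer: 1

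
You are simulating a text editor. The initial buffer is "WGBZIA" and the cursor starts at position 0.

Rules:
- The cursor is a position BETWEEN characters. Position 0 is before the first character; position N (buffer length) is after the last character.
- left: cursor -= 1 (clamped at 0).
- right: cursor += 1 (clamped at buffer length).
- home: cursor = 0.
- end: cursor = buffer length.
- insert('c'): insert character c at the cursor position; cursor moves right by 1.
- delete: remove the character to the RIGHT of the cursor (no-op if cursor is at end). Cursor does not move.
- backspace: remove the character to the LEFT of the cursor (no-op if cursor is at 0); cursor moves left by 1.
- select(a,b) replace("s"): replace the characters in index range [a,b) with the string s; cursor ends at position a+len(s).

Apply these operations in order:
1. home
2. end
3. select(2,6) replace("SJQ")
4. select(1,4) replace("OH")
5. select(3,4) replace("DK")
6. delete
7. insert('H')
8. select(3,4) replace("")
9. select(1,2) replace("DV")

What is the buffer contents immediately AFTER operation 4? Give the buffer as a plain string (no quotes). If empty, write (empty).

After op 1 (home): buf='WGBZIA' cursor=0
After op 2 (end): buf='WGBZIA' cursor=6
After op 3 (select(2,6) replace("SJQ")): buf='WGSJQ' cursor=5
After op 4 (select(1,4) replace("OH")): buf='WOHQ' cursor=3

Answer: WOHQ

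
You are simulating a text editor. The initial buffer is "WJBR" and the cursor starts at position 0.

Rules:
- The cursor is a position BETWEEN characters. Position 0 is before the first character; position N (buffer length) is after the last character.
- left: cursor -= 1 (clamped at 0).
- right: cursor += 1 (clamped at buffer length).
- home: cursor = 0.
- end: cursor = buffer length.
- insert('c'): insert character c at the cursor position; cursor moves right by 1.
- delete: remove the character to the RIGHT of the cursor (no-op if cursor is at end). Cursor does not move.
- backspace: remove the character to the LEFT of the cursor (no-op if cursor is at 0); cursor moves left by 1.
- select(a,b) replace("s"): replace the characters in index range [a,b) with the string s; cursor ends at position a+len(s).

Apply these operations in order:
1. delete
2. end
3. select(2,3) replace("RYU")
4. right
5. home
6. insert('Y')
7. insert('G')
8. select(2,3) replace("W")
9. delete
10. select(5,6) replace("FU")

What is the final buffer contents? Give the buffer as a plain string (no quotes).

After op 1 (delete): buf='JBR' cursor=0
After op 2 (end): buf='JBR' cursor=3
After op 3 (select(2,3) replace("RYU")): buf='JBRYU' cursor=5
After op 4 (right): buf='JBRYU' cursor=5
After op 5 (home): buf='JBRYU' cursor=0
After op 6 (insert('Y')): buf='YJBRYU' cursor=1
After op 7 (insert('G')): buf='YGJBRYU' cursor=2
After op 8 (select(2,3) replace("W")): buf='YGWBRYU' cursor=3
After op 9 (delete): buf='YGWRYU' cursor=3
After op 10 (select(5,6) replace("FU")): buf='YGWRYFU' cursor=7

Answer: YGWRYFU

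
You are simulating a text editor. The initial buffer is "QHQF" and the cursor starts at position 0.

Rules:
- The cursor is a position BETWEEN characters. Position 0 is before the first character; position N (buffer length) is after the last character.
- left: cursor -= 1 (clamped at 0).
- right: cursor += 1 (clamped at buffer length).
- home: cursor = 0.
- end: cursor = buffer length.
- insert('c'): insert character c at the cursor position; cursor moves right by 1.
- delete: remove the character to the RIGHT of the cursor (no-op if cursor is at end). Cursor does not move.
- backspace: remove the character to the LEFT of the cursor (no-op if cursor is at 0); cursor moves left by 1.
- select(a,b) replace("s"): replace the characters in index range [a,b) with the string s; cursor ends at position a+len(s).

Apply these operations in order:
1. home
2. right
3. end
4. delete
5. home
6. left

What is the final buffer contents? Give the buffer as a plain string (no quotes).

Answer: QHQF

Derivation:
After op 1 (home): buf='QHQF' cursor=0
After op 2 (right): buf='QHQF' cursor=1
After op 3 (end): buf='QHQF' cursor=4
After op 4 (delete): buf='QHQF' cursor=4
After op 5 (home): buf='QHQF' cursor=0
After op 6 (left): buf='QHQF' cursor=0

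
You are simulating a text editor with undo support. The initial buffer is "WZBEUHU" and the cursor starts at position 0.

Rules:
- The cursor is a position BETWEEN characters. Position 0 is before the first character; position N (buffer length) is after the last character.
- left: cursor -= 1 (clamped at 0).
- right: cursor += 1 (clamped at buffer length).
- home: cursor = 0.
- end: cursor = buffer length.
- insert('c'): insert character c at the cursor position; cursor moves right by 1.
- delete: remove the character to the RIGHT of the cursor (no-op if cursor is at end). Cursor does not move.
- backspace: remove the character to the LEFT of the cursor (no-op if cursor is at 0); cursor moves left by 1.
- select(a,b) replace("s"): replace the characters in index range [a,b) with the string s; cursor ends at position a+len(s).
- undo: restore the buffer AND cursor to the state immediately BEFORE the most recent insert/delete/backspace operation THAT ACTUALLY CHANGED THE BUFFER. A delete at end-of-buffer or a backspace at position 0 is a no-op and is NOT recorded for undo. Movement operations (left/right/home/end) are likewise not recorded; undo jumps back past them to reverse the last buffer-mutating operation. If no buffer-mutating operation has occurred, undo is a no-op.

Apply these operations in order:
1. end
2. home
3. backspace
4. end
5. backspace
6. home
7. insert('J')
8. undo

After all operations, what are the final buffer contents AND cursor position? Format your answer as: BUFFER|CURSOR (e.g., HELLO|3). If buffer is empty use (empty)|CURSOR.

Answer: WZBEUH|0

Derivation:
After op 1 (end): buf='WZBEUHU' cursor=7
After op 2 (home): buf='WZBEUHU' cursor=0
After op 3 (backspace): buf='WZBEUHU' cursor=0
After op 4 (end): buf='WZBEUHU' cursor=7
After op 5 (backspace): buf='WZBEUH' cursor=6
After op 6 (home): buf='WZBEUH' cursor=0
After op 7 (insert('J')): buf='JWZBEUH' cursor=1
After op 8 (undo): buf='WZBEUH' cursor=0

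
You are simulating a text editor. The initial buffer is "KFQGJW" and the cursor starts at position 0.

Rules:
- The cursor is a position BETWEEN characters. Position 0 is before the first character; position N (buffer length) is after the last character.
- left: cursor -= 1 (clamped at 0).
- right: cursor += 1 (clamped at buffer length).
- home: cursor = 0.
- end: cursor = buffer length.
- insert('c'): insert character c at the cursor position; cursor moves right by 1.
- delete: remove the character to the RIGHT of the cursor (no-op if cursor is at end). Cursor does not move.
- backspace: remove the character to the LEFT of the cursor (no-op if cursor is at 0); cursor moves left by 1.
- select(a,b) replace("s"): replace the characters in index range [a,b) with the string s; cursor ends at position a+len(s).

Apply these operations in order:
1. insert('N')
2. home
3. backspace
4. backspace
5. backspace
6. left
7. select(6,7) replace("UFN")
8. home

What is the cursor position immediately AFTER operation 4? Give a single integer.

After op 1 (insert('N')): buf='NKFQGJW' cursor=1
After op 2 (home): buf='NKFQGJW' cursor=0
After op 3 (backspace): buf='NKFQGJW' cursor=0
After op 4 (backspace): buf='NKFQGJW' cursor=0

Answer: 0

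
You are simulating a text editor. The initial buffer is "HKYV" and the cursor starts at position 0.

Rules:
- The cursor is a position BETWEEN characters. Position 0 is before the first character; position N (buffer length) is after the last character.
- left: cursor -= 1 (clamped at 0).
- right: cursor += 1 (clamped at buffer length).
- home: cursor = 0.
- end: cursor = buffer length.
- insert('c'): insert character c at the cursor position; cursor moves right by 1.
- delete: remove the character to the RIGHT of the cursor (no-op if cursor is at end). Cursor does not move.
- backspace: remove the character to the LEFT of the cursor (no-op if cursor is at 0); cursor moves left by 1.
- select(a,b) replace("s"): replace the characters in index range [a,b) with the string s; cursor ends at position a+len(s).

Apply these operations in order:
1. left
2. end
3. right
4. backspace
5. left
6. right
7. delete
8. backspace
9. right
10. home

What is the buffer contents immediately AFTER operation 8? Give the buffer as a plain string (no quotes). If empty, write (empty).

Answer: HK

Derivation:
After op 1 (left): buf='HKYV' cursor=0
After op 2 (end): buf='HKYV' cursor=4
After op 3 (right): buf='HKYV' cursor=4
After op 4 (backspace): buf='HKY' cursor=3
After op 5 (left): buf='HKY' cursor=2
After op 6 (right): buf='HKY' cursor=3
After op 7 (delete): buf='HKY' cursor=3
After op 8 (backspace): buf='HK' cursor=2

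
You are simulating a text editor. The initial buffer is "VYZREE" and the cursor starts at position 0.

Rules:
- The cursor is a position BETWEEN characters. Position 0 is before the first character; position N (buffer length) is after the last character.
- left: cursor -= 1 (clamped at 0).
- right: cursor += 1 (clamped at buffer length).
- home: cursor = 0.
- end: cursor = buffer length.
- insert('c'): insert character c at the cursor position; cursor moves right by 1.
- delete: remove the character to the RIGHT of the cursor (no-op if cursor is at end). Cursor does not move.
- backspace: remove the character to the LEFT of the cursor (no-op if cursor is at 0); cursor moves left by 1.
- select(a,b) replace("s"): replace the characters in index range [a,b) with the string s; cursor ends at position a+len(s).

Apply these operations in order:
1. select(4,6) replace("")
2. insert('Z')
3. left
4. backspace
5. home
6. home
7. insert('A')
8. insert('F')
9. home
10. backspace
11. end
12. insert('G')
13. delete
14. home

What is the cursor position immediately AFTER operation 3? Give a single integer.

Answer: 4

Derivation:
After op 1 (select(4,6) replace("")): buf='VYZR' cursor=4
After op 2 (insert('Z')): buf='VYZRZ' cursor=5
After op 3 (left): buf='VYZRZ' cursor=4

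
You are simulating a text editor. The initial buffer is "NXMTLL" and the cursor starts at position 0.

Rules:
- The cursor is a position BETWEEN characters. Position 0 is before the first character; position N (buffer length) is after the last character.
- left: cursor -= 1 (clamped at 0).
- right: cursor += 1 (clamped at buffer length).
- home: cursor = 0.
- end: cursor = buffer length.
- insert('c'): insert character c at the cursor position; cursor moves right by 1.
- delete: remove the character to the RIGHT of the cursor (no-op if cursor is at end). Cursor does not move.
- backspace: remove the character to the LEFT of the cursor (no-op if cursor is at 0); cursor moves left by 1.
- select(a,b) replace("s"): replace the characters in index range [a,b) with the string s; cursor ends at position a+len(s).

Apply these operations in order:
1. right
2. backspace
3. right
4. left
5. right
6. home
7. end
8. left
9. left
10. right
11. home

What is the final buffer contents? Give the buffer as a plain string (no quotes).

Answer: XMTLL

Derivation:
After op 1 (right): buf='NXMTLL' cursor=1
After op 2 (backspace): buf='XMTLL' cursor=0
After op 3 (right): buf='XMTLL' cursor=1
After op 4 (left): buf='XMTLL' cursor=0
After op 5 (right): buf='XMTLL' cursor=1
After op 6 (home): buf='XMTLL' cursor=0
After op 7 (end): buf='XMTLL' cursor=5
After op 8 (left): buf='XMTLL' cursor=4
After op 9 (left): buf='XMTLL' cursor=3
After op 10 (right): buf='XMTLL' cursor=4
After op 11 (home): buf='XMTLL' cursor=0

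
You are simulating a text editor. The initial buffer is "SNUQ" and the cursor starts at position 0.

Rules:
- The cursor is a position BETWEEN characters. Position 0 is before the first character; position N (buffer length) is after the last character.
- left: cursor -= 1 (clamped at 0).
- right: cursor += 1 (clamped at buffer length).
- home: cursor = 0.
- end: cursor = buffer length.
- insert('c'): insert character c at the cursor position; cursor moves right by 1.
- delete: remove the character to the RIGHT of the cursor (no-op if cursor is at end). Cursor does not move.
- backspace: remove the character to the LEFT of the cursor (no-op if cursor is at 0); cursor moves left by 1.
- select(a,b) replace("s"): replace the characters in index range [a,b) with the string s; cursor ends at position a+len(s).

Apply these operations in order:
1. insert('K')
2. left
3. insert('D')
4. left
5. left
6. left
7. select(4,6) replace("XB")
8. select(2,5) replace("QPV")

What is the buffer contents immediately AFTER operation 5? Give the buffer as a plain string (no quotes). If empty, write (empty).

Answer: DKSNUQ

Derivation:
After op 1 (insert('K')): buf='KSNUQ' cursor=1
After op 2 (left): buf='KSNUQ' cursor=0
After op 3 (insert('D')): buf='DKSNUQ' cursor=1
After op 4 (left): buf='DKSNUQ' cursor=0
After op 5 (left): buf='DKSNUQ' cursor=0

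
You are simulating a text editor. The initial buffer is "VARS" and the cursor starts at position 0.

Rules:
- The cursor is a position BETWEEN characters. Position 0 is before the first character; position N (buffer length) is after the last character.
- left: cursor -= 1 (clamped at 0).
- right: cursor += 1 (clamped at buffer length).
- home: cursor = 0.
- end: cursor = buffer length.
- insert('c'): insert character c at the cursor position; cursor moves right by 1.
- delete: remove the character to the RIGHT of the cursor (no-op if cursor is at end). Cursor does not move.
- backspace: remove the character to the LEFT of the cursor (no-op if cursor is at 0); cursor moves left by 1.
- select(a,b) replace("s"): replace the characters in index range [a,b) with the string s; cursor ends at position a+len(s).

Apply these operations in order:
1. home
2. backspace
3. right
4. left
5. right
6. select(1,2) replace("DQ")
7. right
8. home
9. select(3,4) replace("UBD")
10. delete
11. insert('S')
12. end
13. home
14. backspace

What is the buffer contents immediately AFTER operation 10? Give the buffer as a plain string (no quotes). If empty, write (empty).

Answer: VDQUBD

Derivation:
After op 1 (home): buf='VARS' cursor=0
After op 2 (backspace): buf='VARS' cursor=0
After op 3 (right): buf='VARS' cursor=1
After op 4 (left): buf='VARS' cursor=0
After op 5 (right): buf='VARS' cursor=1
After op 6 (select(1,2) replace("DQ")): buf='VDQRS' cursor=3
After op 7 (right): buf='VDQRS' cursor=4
After op 8 (home): buf='VDQRS' cursor=0
After op 9 (select(3,4) replace("UBD")): buf='VDQUBDS' cursor=6
After op 10 (delete): buf='VDQUBD' cursor=6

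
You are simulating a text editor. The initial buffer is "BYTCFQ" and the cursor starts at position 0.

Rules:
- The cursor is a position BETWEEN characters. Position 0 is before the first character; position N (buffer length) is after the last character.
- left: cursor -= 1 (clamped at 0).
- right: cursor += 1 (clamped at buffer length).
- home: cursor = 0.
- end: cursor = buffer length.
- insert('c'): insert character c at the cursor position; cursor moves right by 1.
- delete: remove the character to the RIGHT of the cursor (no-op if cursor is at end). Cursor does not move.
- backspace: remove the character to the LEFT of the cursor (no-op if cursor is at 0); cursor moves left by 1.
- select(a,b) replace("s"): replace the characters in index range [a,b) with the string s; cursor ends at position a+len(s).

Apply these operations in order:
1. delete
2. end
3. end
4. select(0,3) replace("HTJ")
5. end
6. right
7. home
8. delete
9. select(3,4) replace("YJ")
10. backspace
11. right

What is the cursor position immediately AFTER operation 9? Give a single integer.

Answer: 5

Derivation:
After op 1 (delete): buf='YTCFQ' cursor=0
After op 2 (end): buf='YTCFQ' cursor=5
After op 3 (end): buf='YTCFQ' cursor=5
After op 4 (select(0,3) replace("HTJ")): buf='HTJFQ' cursor=3
After op 5 (end): buf='HTJFQ' cursor=5
After op 6 (right): buf='HTJFQ' cursor=5
After op 7 (home): buf='HTJFQ' cursor=0
After op 8 (delete): buf='TJFQ' cursor=0
After op 9 (select(3,4) replace("YJ")): buf='TJFYJ' cursor=5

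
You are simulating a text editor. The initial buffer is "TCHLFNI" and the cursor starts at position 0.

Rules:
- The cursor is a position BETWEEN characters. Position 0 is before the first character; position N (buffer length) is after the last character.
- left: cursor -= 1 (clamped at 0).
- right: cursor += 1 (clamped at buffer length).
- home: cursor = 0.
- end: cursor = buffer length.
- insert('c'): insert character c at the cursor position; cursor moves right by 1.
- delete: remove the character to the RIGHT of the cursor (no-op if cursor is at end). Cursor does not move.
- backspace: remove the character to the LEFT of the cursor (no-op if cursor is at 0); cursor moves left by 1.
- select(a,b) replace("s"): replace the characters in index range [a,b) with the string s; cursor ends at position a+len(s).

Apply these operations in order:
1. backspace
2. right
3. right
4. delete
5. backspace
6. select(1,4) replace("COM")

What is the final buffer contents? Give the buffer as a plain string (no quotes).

Answer: TCOMI

Derivation:
After op 1 (backspace): buf='TCHLFNI' cursor=0
After op 2 (right): buf='TCHLFNI' cursor=1
After op 3 (right): buf='TCHLFNI' cursor=2
After op 4 (delete): buf='TCLFNI' cursor=2
After op 5 (backspace): buf='TLFNI' cursor=1
After op 6 (select(1,4) replace("COM")): buf='TCOMI' cursor=4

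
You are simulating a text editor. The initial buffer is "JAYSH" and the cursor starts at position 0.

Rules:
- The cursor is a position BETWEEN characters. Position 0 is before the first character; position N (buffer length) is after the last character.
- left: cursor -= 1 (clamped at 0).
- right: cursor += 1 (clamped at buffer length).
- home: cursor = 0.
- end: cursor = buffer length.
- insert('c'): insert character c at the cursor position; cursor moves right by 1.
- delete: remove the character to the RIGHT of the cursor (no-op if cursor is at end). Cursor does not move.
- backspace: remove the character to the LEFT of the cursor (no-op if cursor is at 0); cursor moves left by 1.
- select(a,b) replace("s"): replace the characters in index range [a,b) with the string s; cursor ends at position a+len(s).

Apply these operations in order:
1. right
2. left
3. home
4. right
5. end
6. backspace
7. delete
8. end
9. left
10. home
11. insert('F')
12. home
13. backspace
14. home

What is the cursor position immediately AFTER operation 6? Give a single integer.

Answer: 4

Derivation:
After op 1 (right): buf='JAYSH' cursor=1
After op 2 (left): buf='JAYSH' cursor=0
After op 3 (home): buf='JAYSH' cursor=0
After op 4 (right): buf='JAYSH' cursor=1
After op 5 (end): buf='JAYSH' cursor=5
After op 6 (backspace): buf='JAYS' cursor=4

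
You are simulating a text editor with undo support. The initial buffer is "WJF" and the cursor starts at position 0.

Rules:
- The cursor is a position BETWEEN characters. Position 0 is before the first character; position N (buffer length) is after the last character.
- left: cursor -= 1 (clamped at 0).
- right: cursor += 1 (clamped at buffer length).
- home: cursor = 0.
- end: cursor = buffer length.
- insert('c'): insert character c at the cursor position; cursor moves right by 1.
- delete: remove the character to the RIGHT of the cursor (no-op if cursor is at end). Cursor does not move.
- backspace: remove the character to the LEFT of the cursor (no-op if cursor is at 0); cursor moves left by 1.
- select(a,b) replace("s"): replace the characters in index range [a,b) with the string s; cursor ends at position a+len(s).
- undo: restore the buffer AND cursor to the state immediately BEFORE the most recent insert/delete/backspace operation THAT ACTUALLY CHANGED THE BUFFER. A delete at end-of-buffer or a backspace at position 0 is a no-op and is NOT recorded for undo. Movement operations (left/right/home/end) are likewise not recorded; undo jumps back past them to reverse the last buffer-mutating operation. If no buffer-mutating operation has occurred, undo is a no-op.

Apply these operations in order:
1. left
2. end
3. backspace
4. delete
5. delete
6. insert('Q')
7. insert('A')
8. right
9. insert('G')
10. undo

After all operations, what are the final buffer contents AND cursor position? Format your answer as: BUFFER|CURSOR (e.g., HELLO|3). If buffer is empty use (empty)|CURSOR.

After op 1 (left): buf='WJF' cursor=0
After op 2 (end): buf='WJF' cursor=3
After op 3 (backspace): buf='WJ' cursor=2
After op 4 (delete): buf='WJ' cursor=2
After op 5 (delete): buf='WJ' cursor=2
After op 6 (insert('Q')): buf='WJQ' cursor=3
After op 7 (insert('A')): buf='WJQA' cursor=4
After op 8 (right): buf='WJQA' cursor=4
After op 9 (insert('G')): buf='WJQAG' cursor=5
After op 10 (undo): buf='WJQA' cursor=4

Answer: WJQA|4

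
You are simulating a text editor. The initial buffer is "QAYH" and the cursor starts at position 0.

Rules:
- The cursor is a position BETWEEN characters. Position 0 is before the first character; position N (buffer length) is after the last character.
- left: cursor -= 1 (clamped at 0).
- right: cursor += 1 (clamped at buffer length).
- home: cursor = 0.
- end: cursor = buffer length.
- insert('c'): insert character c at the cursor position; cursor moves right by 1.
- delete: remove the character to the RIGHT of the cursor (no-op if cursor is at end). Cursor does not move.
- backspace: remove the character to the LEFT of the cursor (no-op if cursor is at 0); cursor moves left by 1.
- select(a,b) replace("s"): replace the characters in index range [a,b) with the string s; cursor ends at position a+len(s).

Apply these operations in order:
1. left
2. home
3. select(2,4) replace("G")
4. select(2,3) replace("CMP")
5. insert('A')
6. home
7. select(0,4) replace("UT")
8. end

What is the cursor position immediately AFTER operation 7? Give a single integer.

After op 1 (left): buf='QAYH' cursor=0
After op 2 (home): buf='QAYH' cursor=0
After op 3 (select(2,4) replace("G")): buf='QAG' cursor=3
After op 4 (select(2,3) replace("CMP")): buf='QACMP' cursor=5
After op 5 (insert('A')): buf='QACMPA' cursor=6
After op 6 (home): buf='QACMPA' cursor=0
After op 7 (select(0,4) replace("UT")): buf='UTPA' cursor=2

Answer: 2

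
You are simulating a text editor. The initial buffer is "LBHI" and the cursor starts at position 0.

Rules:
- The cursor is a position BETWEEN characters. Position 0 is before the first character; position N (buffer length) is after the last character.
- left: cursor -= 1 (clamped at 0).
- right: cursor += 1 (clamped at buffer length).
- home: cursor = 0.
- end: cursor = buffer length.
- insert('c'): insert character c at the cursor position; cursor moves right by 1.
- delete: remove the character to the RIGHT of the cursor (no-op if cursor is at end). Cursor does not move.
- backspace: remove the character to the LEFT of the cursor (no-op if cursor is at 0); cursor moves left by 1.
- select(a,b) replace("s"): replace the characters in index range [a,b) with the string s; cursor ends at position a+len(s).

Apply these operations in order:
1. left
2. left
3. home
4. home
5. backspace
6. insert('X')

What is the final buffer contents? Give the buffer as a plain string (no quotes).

After op 1 (left): buf='LBHI' cursor=0
After op 2 (left): buf='LBHI' cursor=0
After op 3 (home): buf='LBHI' cursor=0
After op 4 (home): buf='LBHI' cursor=0
After op 5 (backspace): buf='LBHI' cursor=0
After op 6 (insert('X')): buf='XLBHI' cursor=1

Answer: XLBHI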